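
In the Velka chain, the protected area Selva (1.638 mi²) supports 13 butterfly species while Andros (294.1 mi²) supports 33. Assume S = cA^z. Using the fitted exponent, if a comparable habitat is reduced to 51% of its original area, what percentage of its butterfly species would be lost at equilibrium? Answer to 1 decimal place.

11.4%

z = ln(33/13) / ln(294.1/1.638) = 0.9316 / 5.1904 = 0.1795
S_new/S_old = (A_new/A_old)^z = 0.51^0.1795 = exp(0.1795 × -0.6733) = 0.8862
Fraction lost = 1 − 0.8862 = 0.1138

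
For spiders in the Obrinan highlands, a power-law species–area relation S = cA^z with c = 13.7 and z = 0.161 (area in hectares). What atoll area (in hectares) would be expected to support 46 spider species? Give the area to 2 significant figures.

1900 hectares

46 = 13.7 × A^0.161  ⇒  A^0.161 = 46/13.7 = 3.358
ln A = ln(3.358) / 0.161 = 1.2112 / 0.161 = 7.5233
A = e^7.5233 ≈ 1851 hectares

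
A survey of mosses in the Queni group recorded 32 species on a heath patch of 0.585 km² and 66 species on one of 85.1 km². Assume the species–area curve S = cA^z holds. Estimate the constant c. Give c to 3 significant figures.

z = ln(S₂/S₁) / ln(A₂/A₁) = ln(66/32) / ln(85.1/0.585) = 0.7239 / 4.9800 = 0.1454
c = S₁ / A₁^z = 32 / 0.585^0.1454 = 32 / 0.925 = 34.59

34.6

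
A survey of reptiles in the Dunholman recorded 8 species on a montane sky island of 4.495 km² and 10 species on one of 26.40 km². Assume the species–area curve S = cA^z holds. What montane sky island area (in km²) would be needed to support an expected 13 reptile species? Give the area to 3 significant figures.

z = ln(10/8) / ln(26.4/4.495) = 0.2231 / 1.7704 = 0.1260
c = 8 / 4.495^0.1260 = 8 / 1.209 = 6.619
A = (13/6.619)^(1/0.1260) ⇒ ln A = ln(1.964)/0.1260 = 5.3549
A = e^5.3549 ≈ 211.7 km²

212 km²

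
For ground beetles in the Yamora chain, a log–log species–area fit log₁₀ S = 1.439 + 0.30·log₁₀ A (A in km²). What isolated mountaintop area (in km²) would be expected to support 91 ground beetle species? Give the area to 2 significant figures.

91 = 27.48 × A^0.3  ⇒  A^0.3 = 91/27.48 = 3.312
ln A = ln(3.312) / 0.3 = 1.1974 / 0.3 = 3.9915
A = e^3.9915 ≈ 54.13 km²

54 km²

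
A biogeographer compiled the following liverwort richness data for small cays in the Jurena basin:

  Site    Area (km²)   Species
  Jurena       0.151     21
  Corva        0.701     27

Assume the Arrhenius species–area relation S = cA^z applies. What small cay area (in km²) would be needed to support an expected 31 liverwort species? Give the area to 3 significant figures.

z = ln(27/21) / ln(0.701/0.151) = 0.2513 / 1.5352 = 0.1637
c = 21 / 0.151^0.1637 = 21 / 0.7338 = 28.62
A = (31/28.62)^(1/0.1637) ⇒ ln A = ln(1.083)/0.1637 = 0.4887
A = e^0.4887 ≈ 1.63 km²

1.63 km²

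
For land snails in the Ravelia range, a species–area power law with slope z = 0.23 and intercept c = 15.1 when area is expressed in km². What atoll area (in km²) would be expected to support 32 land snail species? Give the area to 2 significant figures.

32 = 15.1 × A^0.23  ⇒  A^0.23 = 32/15.1 = 2.119
ln A = ln(2.119) / 0.23 = 0.7510 / 0.23 = 3.2654
A = e^3.2654 ≈ 26.19 km²

26 km²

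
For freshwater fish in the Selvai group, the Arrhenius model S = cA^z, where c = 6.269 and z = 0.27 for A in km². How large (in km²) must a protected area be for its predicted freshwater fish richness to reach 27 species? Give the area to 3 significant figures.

27 = 6.269 × A^0.27  ⇒  A^0.27 = 27/6.269 = 4.307
ln A = ln(4.307) / 0.27 = 1.4602 / 0.27 = 5.4082
A = e^5.4082 ≈ 223.2 km²

223 km²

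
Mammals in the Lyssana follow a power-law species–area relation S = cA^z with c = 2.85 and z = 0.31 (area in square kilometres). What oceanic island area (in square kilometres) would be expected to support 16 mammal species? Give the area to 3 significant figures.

261 square kilometres

16 = 2.85 × A^0.31  ⇒  A^0.31 = 16/2.85 = 5.614
ln A = ln(5.614) / 0.31 = 1.7253 / 0.31 = 5.5654
A = e^5.5654 ≈ 261.2 square kilometres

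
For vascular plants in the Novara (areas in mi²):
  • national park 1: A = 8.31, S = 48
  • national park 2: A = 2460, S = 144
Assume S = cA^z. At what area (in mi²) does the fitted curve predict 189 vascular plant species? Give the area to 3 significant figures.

z = ln(144/48) / ln(2460/8.31) = 1.0986 / 5.6905 = 0.1931
c = 48 / 8.31^0.1931 = 48 / 1.505 = 31.89
A = (189/31.89)^(1/0.1931) ⇒ ln A = ln(5.926)/0.1931 = 9.2164
A = e^9.2164 ≈ 10061 mi²

10100 mi²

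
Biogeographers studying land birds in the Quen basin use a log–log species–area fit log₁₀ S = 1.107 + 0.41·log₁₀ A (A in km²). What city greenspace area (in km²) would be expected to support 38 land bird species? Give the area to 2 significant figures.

14 km²

38 = 12.79 × A^0.41  ⇒  A^0.41 = 38/12.79 = 2.97
ln A = ln(2.97) / 0.41 = 1.0886 / 0.41 = 2.6552
A = e^2.6552 ≈ 14.23 km²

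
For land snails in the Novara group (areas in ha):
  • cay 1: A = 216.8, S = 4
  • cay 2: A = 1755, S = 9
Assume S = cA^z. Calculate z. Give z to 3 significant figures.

Taking logs: ln S = ln c + z ln A, so z = (ln S₂ − ln S₁)/(ln A₂ − ln A₁).
z = ln(9/4) / ln(1755/216.8) = ln(2.25) / ln(8.095) = 0.8109 / 2.0912 = 0.3878

0.388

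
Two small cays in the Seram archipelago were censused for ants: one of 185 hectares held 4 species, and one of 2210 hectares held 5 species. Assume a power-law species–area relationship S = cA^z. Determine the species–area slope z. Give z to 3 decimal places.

Taking logs: ln S = ln c + z ln A, so z = (ln S₂ − ln S₁)/(ln A₂ − ln A₁).
z = ln(5/4) / ln(2210/185) = ln(1.25) / ln(11.95) = 0.2231 / 2.4804 = 0.0900

0.090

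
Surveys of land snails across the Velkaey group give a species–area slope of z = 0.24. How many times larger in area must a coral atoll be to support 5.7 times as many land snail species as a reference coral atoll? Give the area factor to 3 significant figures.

1410

(A₂/A₁)^0.24 = 5.7, so A₂/A₁ = 5.7^(1/0.24) = 5.7^4.167
ln(A₂/A₁) = ln 5.7 / 0.24 = 1.7405 / 0.24 = 7.2519
A₂/A₁ = e^7.2519 ≈ 1411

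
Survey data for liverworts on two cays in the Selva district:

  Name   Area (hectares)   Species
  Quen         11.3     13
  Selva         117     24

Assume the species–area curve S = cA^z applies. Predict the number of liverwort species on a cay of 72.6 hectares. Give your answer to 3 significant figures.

21.2

z = ln(24/13) / ln(117/11.3) = 0.6131 / 2.3374 = 0.2623
c = 13 / 11.3^0.2623 = 13 / 1.889 = 6.882
S₃ = 6.882 × 72.6^0.2623 = 6.882 × 3.077 ≈ 21.18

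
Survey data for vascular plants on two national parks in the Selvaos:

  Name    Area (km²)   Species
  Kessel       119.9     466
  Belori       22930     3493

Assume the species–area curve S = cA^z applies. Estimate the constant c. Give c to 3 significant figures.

z = ln(S₂/S₁) / ln(A₂/A₁) = ln(3493/466) / ln(22930/119.9) = 2.0143 / 5.2535 = 0.3834
c = S₁ / A₁^z = 466 / 119.9^0.3834 = 466 / 6.267 = 74.36

74.4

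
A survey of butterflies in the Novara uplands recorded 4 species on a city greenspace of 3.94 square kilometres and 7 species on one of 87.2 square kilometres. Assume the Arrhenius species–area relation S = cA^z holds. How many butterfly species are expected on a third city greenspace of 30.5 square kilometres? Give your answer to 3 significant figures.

5.79

z = ln(7/4) / ln(87.2/3.94) = 0.5596 / 3.0970 = 0.1807
c = 4 / 3.94^0.1807 = 4 / 1.281 = 3.122
S₃ = 3.122 × 30.5^0.1807 = 3.122 × 1.854 ≈ 5.79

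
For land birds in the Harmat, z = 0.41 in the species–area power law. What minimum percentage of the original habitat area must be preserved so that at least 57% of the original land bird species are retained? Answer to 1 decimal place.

25.4%

Need (A_new/A_old)^0.41 = 0.57, so A_new/A_old = 0.57^(1/0.41) = 0.57^2.439
ln(A_new/A_old) = ln 0.57 / 0.41 = -0.5621 / 0.41 = -1.3710
A_new/A_old = e^-1.3710 ≈ 0.2538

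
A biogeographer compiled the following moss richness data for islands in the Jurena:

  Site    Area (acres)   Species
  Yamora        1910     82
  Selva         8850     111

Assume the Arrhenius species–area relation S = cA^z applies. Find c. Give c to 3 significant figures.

z = ln(S₂/S₁) / ln(A₂/A₁) = ln(111/82) / ln(8850/1910) = 0.3028 / 1.5333 = 0.1975
c = S₁ / A₁^z = 82 / 1910^0.1975 = 82 / 4.446 = 18.44

18.4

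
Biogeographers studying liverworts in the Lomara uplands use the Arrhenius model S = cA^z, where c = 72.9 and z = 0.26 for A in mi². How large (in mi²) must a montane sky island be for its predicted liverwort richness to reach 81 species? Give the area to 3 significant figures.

1.50 mi²

81 = 72.9 × A^0.26  ⇒  A^0.26 = 81/72.9 = 1.111
ln A = ln(1.111) / 0.26 = 0.1054 / 0.26 = 0.4052
A = e^0.4052 ≈ 1.5 mi²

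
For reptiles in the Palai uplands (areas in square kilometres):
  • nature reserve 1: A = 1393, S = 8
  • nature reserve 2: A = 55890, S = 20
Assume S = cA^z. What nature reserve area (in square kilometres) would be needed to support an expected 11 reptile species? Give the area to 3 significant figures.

z = ln(20/8) / ln(55890/1393) = 0.9163 / 3.6919 = 0.2482
c = 8 / 1393^0.2482 = 8 / 6.03 = 1.327
A = (11/1.327)^(1/0.2482) ⇒ ln A = ln(8.291)/0.2482 = 8.5223
A = e^8.5223 ≈ 5026 square kilometres

5030 square kilometres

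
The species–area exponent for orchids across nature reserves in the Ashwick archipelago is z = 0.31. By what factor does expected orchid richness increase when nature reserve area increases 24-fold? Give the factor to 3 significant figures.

2.68

S₂/S₁ = (A₂/A₁)^z = 24^0.31
ln(S₂/S₁) = 0.31 × ln 24 = 0.31 × 3.1781 = 0.9852
S₂/S₁ = e^0.9852 ≈ 2.678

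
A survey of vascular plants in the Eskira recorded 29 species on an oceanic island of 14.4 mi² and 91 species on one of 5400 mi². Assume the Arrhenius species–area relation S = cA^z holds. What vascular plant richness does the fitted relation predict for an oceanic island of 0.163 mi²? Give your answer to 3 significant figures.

z = ln(91/29) / ln(5400/14.4) = 1.1436 / 5.9269 = 0.1929
c = 29 / 14.4^0.1929 = 29 / 1.673 = 17.33
S₃ = 17.33 × 0.163^0.1929 = 17.33 × 0.7047 ≈ 12.22

12.2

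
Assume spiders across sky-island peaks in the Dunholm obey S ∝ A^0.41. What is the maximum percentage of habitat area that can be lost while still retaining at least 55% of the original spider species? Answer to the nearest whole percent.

Need (A_new/A_old)^0.41 = 0.55, so A_new/A_old = 0.55^(1/0.41) = 0.55^2.439
ln(A_new/A_old) = ln 0.55 / 0.41 = -0.5978 / 0.41 = -1.4581
A_new/A_old = e^-1.4581 ≈ 0.2327
Fraction that can be lost = 1 − 0.2327 = 0.7673

77%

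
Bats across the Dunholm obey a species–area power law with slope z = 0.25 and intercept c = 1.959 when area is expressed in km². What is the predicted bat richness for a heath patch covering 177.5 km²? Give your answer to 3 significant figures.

7.15

S = 1.959 × 177.5^0.25
ln S = ln 1.959 + 0.25 × ln 177.5 = 0.6724 + 0.25 × 5.1790 = 1.9672
S = e^1.9672 ≈ 7.15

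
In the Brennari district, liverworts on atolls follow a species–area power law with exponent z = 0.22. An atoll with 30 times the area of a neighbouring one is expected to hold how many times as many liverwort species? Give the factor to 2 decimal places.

2.11

S₂/S₁ = (A₂/A₁)^z = 30^0.22
ln(S₂/S₁) = 0.22 × ln 30 = 0.22 × 3.4012 = 0.7483
S₂/S₁ = e^0.7483 ≈ 2.113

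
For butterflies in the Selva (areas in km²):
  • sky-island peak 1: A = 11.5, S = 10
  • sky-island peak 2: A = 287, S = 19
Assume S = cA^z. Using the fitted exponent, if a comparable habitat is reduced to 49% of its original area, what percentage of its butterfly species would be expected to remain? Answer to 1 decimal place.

86.7%

z = ln(19/10) / ln(287/11.5) = 0.6419 / 3.2171 = 0.1995
S_new/S_old = (A_new/A_old)^z = 0.49^0.1995 = exp(0.1995 × -0.7133) = 0.8673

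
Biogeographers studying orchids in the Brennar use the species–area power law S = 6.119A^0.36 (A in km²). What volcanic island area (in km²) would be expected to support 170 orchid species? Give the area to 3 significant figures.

10200 km²

170 = 6.119 × A^0.36  ⇒  A^0.36 = 170/6.119 = 27.78
ln A = ln(27.78) / 0.36 = 3.3244 / 0.36 = 9.2344
A = e^9.2344 ≈ 10244 km²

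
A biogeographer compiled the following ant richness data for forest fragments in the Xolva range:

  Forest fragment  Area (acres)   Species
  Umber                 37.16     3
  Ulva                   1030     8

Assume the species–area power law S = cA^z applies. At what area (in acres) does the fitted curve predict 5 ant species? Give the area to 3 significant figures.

z = ln(8/3) / ln(1030/37.16) = 0.9808 / 3.3221 = 0.2952
c = 3 / 37.16^0.2952 = 3 / 2.908 = 1.032
A = (5/1.032)^(1/0.2952) ⇒ ln A = ln(4.846)/0.2952 = 5.3454
A = e^5.3454 ≈ 209.6 acres

210 acres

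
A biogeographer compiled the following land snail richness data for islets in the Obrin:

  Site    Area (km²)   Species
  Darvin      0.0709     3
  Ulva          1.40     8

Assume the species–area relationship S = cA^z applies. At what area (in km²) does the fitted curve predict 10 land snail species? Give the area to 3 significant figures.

2.76 km²

z = ln(8/3) / ln(1.4/0.0709) = 0.9808 / 2.9830 = 0.3288
c = 3 / 0.0709^0.3288 = 3 / 0.4189 = 7.162
A = (10/7.162)^(1/0.3288) ⇒ ln A = ln(1.396)/0.3288 = 1.0151
A = e^1.0151 ≈ 2.76 km²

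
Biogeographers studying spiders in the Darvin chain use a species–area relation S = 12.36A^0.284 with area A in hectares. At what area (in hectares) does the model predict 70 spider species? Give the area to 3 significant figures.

448 hectares

70 = 12.36 × A^0.284  ⇒  A^0.284 = 70/12.36 = 5.663
ln A = ln(5.663) / 0.284 = 1.7340 / 0.284 = 6.1057
A = e^6.1057 ≈ 448.4 hectares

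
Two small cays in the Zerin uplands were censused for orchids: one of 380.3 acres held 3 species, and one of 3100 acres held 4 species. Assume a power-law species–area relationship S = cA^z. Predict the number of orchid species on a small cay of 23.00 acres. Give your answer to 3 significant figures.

z = ln(4/3) / ln(3100/380.3) = 0.2877 / 2.0982 = 0.1371
c = 3 / 380.3^0.1371 = 3 / 2.258 = 1.329
S₃ = 1.329 × 23^0.1371 = 1.329 × 1.537 ≈ 2.042

2.04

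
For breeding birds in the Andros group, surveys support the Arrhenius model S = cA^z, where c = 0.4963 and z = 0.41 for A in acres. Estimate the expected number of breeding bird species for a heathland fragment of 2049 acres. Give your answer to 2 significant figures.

S = 0.4963 × 2049^0.41
ln S = ln 0.4963 + 0.41 × ln 2049 = -0.7006 + 0.41 × 7.6251 = 2.4257
S = e^2.4257 ≈ 11.31

11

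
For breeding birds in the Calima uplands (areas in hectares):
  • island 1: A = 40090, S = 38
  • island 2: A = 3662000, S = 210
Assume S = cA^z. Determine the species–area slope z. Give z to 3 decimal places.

0.379

Taking logs: ln S = ln c + z ln A, so z = (ln S₂ − ln S₁)/(ln A₂ − ln A₁).
z = ln(210/38) / ln(3662000/40090) = ln(5.526) / ln(91.34) = 1.7095 / 4.5146 = 0.3787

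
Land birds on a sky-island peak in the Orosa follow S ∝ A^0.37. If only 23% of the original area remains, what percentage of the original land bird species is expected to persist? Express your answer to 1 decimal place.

S_new/S_old = (A_new/A_old)^z = 0.23^0.37
= exp(0.37 × ln 0.23) = exp(0.37 × -1.4697) = exp(-0.5438) ≈ 0.5805

58.1%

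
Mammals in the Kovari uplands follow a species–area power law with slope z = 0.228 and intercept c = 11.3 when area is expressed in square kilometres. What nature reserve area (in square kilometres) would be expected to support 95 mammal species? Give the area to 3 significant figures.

11400 square kilometres

95 = 11.3 × A^0.228  ⇒  A^0.228 = 95/11.3 = 8.407
ln A = ln(8.407) / 0.228 = 2.1291 / 0.228 = 9.3380
A = e^9.3380 ≈ 11362 square kilometres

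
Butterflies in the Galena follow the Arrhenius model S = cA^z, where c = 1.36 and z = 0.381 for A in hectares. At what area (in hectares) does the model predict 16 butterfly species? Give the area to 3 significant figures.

646 hectares

16 = 1.36 × A^0.381  ⇒  A^0.381 = 16/1.36 = 11.76
ln A = ln(11.76) / 0.381 = 2.4651 / 0.381 = 6.4701
A = e^6.4701 ≈ 645.5 hectares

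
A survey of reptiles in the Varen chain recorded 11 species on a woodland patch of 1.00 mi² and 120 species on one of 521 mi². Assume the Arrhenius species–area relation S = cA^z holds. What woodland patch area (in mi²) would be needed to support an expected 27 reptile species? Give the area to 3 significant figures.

10.5 mi²

z = ln(120/11) / ln(521/1) = 2.3896 / 6.2558 = 0.3820
c = 11 / 1^0.3820 = 11 / 1 = 11
A = (27/11)^(1/0.3820) ⇒ ln A = ln(2.455)/0.3820 = 2.3507
A = e^2.3507 ≈ 10.49 mi²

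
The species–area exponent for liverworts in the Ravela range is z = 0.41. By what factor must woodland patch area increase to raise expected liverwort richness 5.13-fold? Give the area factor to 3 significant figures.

54.0

(A₂/A₁)^0.41 = 5.13, so A₂/A₁ = 5.13^(1/0.41) = 5.13^2.439
ln(A₂/A₁) = ln 5.13 / 0.41 = 1.6351 / 0.41 = 3.9881
A₂/A₁ = e^3.9881 ≈ 53.95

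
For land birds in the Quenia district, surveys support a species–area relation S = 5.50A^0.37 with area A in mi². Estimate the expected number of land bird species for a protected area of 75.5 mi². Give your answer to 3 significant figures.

S = 5.5 × 75.5^0.37
ln S = ln 5.5 + 0.37 × ln 75.5 = 1.7047 + 0.37 × 4.3241 = 3.3047
S = e^3.3047 ≈ 27.24

27.2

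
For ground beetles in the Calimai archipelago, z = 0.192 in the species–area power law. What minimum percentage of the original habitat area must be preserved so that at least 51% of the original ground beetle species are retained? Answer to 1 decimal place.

Need (A_new/A_old)^0.192 = 0.51, so A_new/A_old = 0.51^(1/0.192) = 0.51^5.208
ln(A_new/A_old) = ln 0.51 / 0.192 = -0.6733 / 0.192 = -3.5070
A_new/A_old = e^-3.5070 ≈ 0.02999

3.0%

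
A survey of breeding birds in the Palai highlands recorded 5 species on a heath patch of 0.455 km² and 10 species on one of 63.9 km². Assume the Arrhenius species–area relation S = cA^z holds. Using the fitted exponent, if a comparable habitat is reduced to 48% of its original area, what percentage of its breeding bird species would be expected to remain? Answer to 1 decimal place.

90.2%

z = ln(10/5) / ln(63.9/0.455) = 0.6931 / 4.9448 = 0.1402
S_new/S_old = (A_new/A_old)^z = 0.48^0.1402 = exp(0.1402 × -0.7340) = 0.9022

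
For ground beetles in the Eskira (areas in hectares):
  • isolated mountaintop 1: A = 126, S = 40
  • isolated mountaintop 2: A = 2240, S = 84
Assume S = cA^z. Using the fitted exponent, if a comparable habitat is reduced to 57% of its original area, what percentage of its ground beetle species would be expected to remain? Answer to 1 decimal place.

z = ln(84/40) / ln(2240/126) = 0.7419 / 2.8779 = 0.2578
S_new/S_old = (A_new/A_old)^z = 0.57^0.2578 = exp(0.2578 × -0.5621) = 0.8651

86.5%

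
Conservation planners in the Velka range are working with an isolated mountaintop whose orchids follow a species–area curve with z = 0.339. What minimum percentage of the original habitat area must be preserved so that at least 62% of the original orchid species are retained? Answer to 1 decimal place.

24.4%

Need (A_new/A_old)^0.339 = 0.62, so A_new/A_old = 0.62^(1/0.339) = 0.62^2.95
ln(A_new/A_old) = ln 0.62 / 0.339 = -0.4780 / 0.339 = -1.4101
A_new/A_old = e^-1.4101 ≈ 0.2441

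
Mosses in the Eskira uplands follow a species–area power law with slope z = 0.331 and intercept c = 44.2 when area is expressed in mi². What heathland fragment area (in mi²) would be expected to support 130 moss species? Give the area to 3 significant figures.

26.0 mi²

130 = 44.2 × A^0.331  ⇒  A^0.331 = 130/44.2 = 2.941
ln A = ln(2.941) / 0.331 = 1.0788 / 0.331 = 3.2592
A = e^3.2592 ≈ 26.03 mi²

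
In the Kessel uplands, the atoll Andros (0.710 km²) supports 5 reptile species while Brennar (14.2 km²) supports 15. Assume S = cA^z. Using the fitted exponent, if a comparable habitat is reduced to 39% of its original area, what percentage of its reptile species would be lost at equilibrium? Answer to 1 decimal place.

29.2%

z = ln(15/5) / ln(14.2/0.71) = 1.0986 / 2.9957 = 0.3667
S_new/S_old = (A_new/A_old)^z = 0.39^0.3667 = exp(0.3667 × -0.9416) = 0.708
Fraction lost = 1 − 0.708 = 0.292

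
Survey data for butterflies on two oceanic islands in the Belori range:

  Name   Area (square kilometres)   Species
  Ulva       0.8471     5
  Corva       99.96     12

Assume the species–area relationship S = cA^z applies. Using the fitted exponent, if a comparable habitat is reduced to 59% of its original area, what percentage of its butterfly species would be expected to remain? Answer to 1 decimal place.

90.8%

z = ln(12/5) / ln(99.96/0.8471) = 0.8755 / 4.7707 = 0.1835
S_new/S_old = (A_new/A_old)^z = 0.59^0.1835 = exp(0.1835 × -0.5276) = 0.9077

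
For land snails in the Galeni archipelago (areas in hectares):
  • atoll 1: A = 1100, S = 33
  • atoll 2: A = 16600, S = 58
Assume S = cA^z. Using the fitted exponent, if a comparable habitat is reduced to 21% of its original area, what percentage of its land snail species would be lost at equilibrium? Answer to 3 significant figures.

27.7%

z = ln(58/33) / ln(16600/1100) = 0.5639 / 2.7141 = 0.2078
S_new/S_old = (A_new/A_old)^z = 0.21^0.2078 = exp(0.2078 × -1.5606) = 0.7231
Fraction lost = 1 − 0.7231 = 0.2769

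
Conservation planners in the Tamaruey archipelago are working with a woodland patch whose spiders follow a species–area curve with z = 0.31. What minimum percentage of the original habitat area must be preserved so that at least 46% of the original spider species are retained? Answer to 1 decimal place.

Need (A_new/A_old)^0.31 = 0.46, so A_new/A_old = 0.46^(1/0.31) = 0.46^3.226
ln(A_new/A_old) = ln 0.46 / 0.31 = -0.7765 / 0.31 = -2.5049
A_new/A_old = e^-2.5049 ≈ 0.08168

8.2%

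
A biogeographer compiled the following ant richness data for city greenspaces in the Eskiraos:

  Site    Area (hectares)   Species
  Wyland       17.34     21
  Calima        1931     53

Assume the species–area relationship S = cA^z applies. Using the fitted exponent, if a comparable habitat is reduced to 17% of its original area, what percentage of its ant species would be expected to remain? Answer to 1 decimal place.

70.6%

z = ln(53/21) / ln(1931/17.34) = 0.9258 / 4.7128 = 0.1964
S_new/S_old = (A_new/A_old)^z = 0.17^0.1964 = exp(0.1964 × -1.7720) = 0.706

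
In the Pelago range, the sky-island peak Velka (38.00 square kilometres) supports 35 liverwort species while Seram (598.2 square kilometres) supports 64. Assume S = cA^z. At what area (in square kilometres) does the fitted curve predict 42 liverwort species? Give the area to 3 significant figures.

87.4 square kilometres

z = ln(64/35) / ln(598.2/38) = 0.6035 / 2.7563 = 0.2190
c = 35 / 38^0.2190 = 35 / 2.218 = 15.78
A = (42/15.78)^(1/0.2190) ⇒ ln A = ln(2.661)/0.2190 = 4.4702
A = e^4.4702 ≈ 87.38 square kilometres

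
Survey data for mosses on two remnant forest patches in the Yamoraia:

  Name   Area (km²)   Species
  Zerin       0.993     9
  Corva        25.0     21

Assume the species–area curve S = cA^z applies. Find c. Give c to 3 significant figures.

z = ln(S₂/S₁) / ln(A₂/A₁) = ln(21/9) / ln(25/0.993) = 0.8473 / 3.2259 = 0.2627
c = S₁ / A₁^z = 9 / 0.993^0.2627 = 9 / 0.9982 = 9.017

9.02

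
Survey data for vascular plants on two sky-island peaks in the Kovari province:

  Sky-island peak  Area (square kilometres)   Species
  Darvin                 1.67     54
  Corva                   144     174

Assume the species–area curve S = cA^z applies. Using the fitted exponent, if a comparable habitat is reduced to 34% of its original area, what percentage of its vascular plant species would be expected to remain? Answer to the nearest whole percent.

75%

z = ln(174/54) / ln(144/1.67) = 1.1701 / 4.4570 = 0.2625
S_new/S_old = (A_new/A_old)^z = 0.34^0.2625 = exp(0.2625 × -1.0788) = 0.7534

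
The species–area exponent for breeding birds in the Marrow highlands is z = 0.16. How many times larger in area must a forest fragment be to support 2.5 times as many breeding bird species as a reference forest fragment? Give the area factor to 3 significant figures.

307

(A₂/A₁)^0.16 = 2.5, so A₂/A₁ = 2.5^(1/0.16) = 2.5^6.25
ln(A₂/A₁) = ln 2.5 / 0.16 = 0.9163 / 0.16 = 5.7268
A₂/A₁ = e^5.7268 ≈ 307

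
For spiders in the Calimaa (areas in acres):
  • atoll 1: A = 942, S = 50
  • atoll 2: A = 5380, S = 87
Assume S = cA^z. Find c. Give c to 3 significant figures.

z = ln(S₂/S₁) / ln(A₂/A₁) = ln(87/50) / ln(5380/942) = 0.5539 / 1.7424 = 0.3179
c = S₁ / A₁^z = 50 / 942^0.3179 = 50 / 8.818 = 5.67

5.67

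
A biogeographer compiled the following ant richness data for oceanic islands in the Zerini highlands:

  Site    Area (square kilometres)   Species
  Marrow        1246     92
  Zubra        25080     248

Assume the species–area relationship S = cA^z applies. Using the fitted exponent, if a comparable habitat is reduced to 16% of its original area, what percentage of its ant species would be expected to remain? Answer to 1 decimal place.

z = ln(248/92) / ln(25080/1246) = 0.9916 / 3.0021 = 0.3303
S_new/S_old = (A_new/A_old)^z = 0.16^0.3303 = exp(0.3303 × -1.8326) = 0.5459

54.6%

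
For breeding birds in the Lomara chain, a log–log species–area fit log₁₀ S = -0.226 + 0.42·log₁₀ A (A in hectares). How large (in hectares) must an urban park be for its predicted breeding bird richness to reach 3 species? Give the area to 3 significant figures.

3 = 0.5943 × A^0.42  ⇒  A^0.42 = 3/0.5943 = 5.048
ln A = ln(5.048) / 0.42 = 1.6190 / 0.42 = 3.8548
A = e^3.8548 ≈ 47.22 hectares

47.2 hectares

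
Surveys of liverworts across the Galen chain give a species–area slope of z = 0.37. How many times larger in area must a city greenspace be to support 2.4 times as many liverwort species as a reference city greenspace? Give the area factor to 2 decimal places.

10.66

(A₂/A₁)^0.37 = 2.4, so A₂/A₁ = 2.4^(1/0.37) = 2.4^2.703
ln(A₂/A₁) = ln 2.4 / 0.37 = 0.8755 / 0.37 = 2.3661
A₂/A₁ = e^2.3661 ≈ 10.66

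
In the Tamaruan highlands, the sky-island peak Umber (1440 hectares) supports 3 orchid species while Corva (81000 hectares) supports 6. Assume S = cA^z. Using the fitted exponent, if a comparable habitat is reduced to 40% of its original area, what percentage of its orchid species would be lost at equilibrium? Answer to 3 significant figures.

z = ln(6/3) / ln(81000/1440) = 0.6931 / 4.0298 = 0.1720
S_new/S_old = (A_new/A_old)^z = 0.4^0.1720 = exp(0.1720 × -0.9163) = 0.8542
Fraction lost = 1 − 0.8542 = 0.1458

14.6%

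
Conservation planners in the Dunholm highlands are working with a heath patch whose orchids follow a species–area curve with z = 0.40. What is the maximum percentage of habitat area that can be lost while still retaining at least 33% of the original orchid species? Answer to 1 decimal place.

Need (A_new/A_old)^0.4 = 0.33, so A_new/A_old = 0.33^(1/0.4) = 0.33^2.5
ln(A_new/A_old) = ln 0.33 / 0.4 = -1.1087 / 0.4 = -2.7717
A_new/A_old = e^-2.7717 ≈ 0.06256
Fraction that can be lost = 1 − 0.06256 = 0.9374

93.7%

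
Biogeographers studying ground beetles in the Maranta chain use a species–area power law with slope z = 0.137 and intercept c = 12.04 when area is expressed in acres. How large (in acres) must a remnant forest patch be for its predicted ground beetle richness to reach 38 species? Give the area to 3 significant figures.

38 = 12.04 × A^0.137  ⇒  A^0.137 = 38/12.04 = 3.156
ln A = ln(3.156) / 0.137 = 1.1494 / 0.137 = 8.3894
A = e^8.3894 ≈ 4400 acres

4400 acres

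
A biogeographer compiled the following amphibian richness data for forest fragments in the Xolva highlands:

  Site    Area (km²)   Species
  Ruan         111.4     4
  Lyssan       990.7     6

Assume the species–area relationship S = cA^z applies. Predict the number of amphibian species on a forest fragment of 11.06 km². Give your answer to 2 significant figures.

2.6

z = ln(6/4) / ln(990.7/111.4) = 0.4055 / 2.1853 = 0.1855
c = 4 / 111.4^0.1855 = 4 / 2.398 = 1.668
S₃ = 1.668 × 11.06^0.1855 = 1.668 × 1.562 ≈ 2.606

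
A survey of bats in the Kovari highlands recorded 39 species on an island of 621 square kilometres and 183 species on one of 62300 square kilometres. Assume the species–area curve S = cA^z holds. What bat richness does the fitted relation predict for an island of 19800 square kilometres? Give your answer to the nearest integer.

125

z = ln(183/39) / ln(62300/621) = 1.5459 / 4.6084 = 0.3355
c = 39 / 621^0.3355 = 39 / 8.649 = 4.509
S₃ = 4.509 × 19800^0.3355 = 4.509 × 27.63 ≈ 124.6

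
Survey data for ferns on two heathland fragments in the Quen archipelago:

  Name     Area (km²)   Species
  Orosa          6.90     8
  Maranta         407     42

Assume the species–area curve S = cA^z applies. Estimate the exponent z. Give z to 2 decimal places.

Taking logs: ln S = ln c + z ln A, so z = (ln S₂ − ln S₁)/(ln A₂ − ln A₁).
z = ln(42/8) / ln(407/6.9) = ln(5.25) / ln(58.99) = 1.6582 / 4.0773 = 0.4067

0.41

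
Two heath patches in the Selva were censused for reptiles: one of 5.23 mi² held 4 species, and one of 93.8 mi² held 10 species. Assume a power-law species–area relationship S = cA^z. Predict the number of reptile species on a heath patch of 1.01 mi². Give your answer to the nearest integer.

z = ln(10/4) / ln(93.8/5.23) = 0.9163 / 2.8868 = 0.3174
c = 4 / 5.23^0.3174 = 4 / 1.691 = 2.366
S₃ = 2.366 × 1.01^0.3174 = 2.366 × 1.003 ≈ 2.373

2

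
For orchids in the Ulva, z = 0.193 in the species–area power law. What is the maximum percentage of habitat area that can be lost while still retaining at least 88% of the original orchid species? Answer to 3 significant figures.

48.4%

Need (A_new/A_old)^0.193 = 0.88, so A_new/A_old = 0.88^(1/0.193) = 0.88^5.181
ln(A_new/A_old) = ln 0.88 / 0.193 = -0.1278 / 0.193 = -0.6623
A_new/A_old = e^-0.6623 ≈ 0.5156
Fraction that can be lost = 1 − 0.5156 = 0.4844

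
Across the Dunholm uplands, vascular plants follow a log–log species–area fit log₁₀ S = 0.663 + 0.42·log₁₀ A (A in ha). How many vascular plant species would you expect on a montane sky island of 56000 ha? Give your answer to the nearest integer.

454

S = 4.603 × 56000^0.42
ln S = ln 4.603 + 0.42 × ln 56000 = 1.5266 + 0.42 × 10.9331 = 6.1185
S = e^6.1185 ≈ 454.2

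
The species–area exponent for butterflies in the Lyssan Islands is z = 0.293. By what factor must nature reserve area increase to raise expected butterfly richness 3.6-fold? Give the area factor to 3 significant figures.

(A₂/A₁)^0.293 = 3.6, so A₂/A₁ = 3.6^(1/0.293) = 3.6^3.413
ln(A₂/A₁) = ln 3.6 / 0.293 = 1.2809 / 0.293 = 4.3718
A₂/A₁ = e^4.3718 ≈ 79.19

79.2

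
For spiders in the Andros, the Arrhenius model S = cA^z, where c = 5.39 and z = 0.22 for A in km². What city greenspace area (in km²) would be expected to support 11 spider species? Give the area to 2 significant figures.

11 = 5.39 × A^0.22  ⇒  A^0.22 = 11/5.39 = 2.041
ln A = ln(2.041) / 0.22 = 0.7133 / 0.22 = 3.2425
A = e^3.2425 ≈ 25.6 km²

26 km²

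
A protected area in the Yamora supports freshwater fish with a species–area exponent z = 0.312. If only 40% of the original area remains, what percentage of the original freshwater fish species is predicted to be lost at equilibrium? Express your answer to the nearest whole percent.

25%

S_new/S_old = (A_new/A_old)^z = 0.4^0.312
= exp(0.312 × ln 0.4) = exp(0.312 × -0.9163) = exp(-0.2859) ≈ 0.7514
Fraction lost = 1 − 0.7514 = 0.2486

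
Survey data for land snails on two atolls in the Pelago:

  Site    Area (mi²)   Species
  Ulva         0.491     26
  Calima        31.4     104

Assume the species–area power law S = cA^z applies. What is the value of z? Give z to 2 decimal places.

Taking logs: ln S = ln c + z ln A, so z = (ln S₂ − ln S₁)/(ln A₂ − ln A₁).
z = ln(104/26) / ln(31.4/0.491) = ln(4) / ln(63.95) = 1.3863 / 4.1581 = 0.3334

0.33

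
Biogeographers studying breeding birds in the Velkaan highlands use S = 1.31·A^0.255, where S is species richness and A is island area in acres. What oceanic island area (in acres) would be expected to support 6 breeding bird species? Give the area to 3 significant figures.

391 acres

6 = 1.31 × A^0.255  ⇒  A^0.255 = 6/1.31 = 4.58
ln A = ln(4.58) / 0.255 = 1.5217 / 0.255 = 5.9676
A = e^5.9676 ≈ 390.6 acres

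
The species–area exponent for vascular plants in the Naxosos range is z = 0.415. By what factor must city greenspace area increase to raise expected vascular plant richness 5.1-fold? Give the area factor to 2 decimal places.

(A₂/A₁)^0.415 = 5.1, so A₂/A₁ = 5.1^(1/0.415) = 5.1^2.41
ln(A₂/A₁) = ln 5.1 / 0.415 = 1.6292 / 0.415 = 3.9259
A₂/A₁ = e^3.9259 ≈ 50.7

50.70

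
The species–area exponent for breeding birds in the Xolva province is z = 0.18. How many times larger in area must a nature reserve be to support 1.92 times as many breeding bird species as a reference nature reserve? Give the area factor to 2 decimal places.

(A₂/A₁)^0.18 = 1.92, so A₂/A₁ = 1.92^(1/0.18) = 1.92^5.556
ln(A₂/A₁) = ln 1.92 / 0.18 = 0.6523 / 0.18 = 3.6240
A₂/A₁ = e^3.6240 ≈ 37.49

37.49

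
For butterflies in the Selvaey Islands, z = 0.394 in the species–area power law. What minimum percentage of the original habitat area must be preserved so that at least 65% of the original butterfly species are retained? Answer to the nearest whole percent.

34%

Need (A_new/A_old)^0.394 = 0.65, so A_new/A_old = 0.65^(1/0.394) = 0.65^2.538
ln(A_new/A_old) = ln 0.65 / 0.394 = -0.4308 / 0.394 = -1.0934
A_new/A_old = e^-1.0934 ≈ 0.3351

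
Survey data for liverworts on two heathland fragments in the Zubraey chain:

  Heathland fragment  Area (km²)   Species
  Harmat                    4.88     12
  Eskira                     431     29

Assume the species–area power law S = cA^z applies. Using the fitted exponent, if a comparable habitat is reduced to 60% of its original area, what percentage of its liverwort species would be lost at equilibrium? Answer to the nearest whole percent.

10%

z = ln(29/12) / ln(431/4.88) = 0.8824 / 4.4810 = 0.1969
S_new/S_old = (A_new/A_old)^z = 0.6^0.1969 = exp(0.1969 × -0.5108) = 0.9043
Fraction lost = 1 − 0.9043 = 0.0957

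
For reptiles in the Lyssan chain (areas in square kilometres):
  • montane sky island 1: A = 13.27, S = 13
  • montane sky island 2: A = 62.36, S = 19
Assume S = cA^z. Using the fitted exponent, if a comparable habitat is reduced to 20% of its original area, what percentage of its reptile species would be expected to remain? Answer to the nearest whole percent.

z = ln(19/13) / ln(62.36/13.27) = 0.3795 / 1.5474 = 0.2452
S_new/S_old = (A_new/A_old)^z = 0.2^0.2452 = exp(0.2452 × -1.6094) = 0.6739

67%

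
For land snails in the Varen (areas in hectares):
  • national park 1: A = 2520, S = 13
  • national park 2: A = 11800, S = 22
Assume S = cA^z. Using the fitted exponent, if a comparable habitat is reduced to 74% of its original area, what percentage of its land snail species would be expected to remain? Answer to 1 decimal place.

90.2%

z = ln(22/13) / ln(11800/2520) = 0.5261 / 1.5438 = 0.3408
S_new/S_old = (A_new/A_old)^z = 0.74^0.3408 = exp(0.3408 × -0.3011) = 0.9025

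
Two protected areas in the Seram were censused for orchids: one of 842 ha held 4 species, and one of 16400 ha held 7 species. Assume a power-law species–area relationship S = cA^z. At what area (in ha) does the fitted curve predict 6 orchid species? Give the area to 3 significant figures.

7240 ha

z = ln(7/4) / ln(16400/842) = 0.5596 / 2.9693 = 0.1885
c = 4 / 842^0.1885 = 4 / 3.559 = 1.124
A = (6/1.124)^(1/0.1885) ⇒ ln A = ln(5.339)/0.1885 = 8.8871
A = e^8.8871 ≈ 7238 ha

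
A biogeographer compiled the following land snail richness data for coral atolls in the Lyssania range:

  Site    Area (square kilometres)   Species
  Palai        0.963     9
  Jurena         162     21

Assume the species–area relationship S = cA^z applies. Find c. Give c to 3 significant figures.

9.06

z = ln(S₂/S₁) / ln(A₂/A₁) = ln(21/9) / ln(162/0.963) = 0.8473 / 5.1253 = 0.1653
c = S₁ / A₁^z = 9 / 0.963^0.1653 = 9 / 0.9938 = 9.056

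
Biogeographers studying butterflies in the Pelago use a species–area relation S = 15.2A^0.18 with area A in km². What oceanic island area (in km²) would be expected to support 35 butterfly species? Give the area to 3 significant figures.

103 km²

35 = 15.2 × A^0.18  ⇒  A^0.18 = 35/15.2 = 2.303
ln A = ln(2.303) / 0.18 = 0.8341 / 0.18 = 4.6336
A = e^4.6336 ≈ 102.9 km²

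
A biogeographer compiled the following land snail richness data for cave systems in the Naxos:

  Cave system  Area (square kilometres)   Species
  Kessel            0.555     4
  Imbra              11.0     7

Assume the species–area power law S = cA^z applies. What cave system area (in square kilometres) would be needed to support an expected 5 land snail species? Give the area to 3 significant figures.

1.83 square kilometres

z = ln(7/4) / ln(11/0.555) = 0.5596 / 2.9867 = 0.1874
c = 4 / 0.555^0.1874 = 4 / 0.8955 = 4.467
A = (5/4.467)^(1/0.1874) ⇒ ln A = ln(1.119)/0.1874 = 0.6021
A = e^0.6021 ≈ 1.826 square kilometres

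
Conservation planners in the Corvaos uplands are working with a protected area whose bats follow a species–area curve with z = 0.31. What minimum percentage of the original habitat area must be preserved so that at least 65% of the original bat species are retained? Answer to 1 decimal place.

24.9%

Need (A_new/A_old)^0.31 = 0.65, so A_new/A_old = 0.65^(1/0.31) = 0.65^3.226
ln(A_new/A_old) = ln 0.65 / 0.31 = -0.4308 / 0.31 = -1.3896
A_new/A_old = e^-1.3896 ≈ 0.2492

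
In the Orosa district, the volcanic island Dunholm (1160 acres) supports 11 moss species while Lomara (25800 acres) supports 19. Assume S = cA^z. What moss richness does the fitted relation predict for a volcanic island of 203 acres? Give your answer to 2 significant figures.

8.1

z = ln(19/11) / ln(25800/1160) = 0.5465 / 3.1020 = 0.1762
c = 11 / 1160^0.1762 = 11 / 3.467 = 3.173
S₃ = 3.173 × 203^0.1762 = 3.173 × 2.55 ≈ 8.091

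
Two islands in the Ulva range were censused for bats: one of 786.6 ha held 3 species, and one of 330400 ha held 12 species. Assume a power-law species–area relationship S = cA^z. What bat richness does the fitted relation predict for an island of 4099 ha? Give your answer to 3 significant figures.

z = ln(12/3) / ln(330400/786.6) = 1.3863 / 6.0403 = 0.2295
c = 3 / 786.6^0.2295 = 3 / 4.619 = 0.6494
S₃ = 0.6494 × 4099^0.2295 = 0.6494 × 6.747 ≈ 4.382

4.38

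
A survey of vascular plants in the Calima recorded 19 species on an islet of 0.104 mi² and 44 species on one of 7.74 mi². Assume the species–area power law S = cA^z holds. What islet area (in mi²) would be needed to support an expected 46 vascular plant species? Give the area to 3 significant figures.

z = ln(44/19) / ln(7.74/0.104) = 0.8398 / 4.3098 = 0.1948
c = 19 / 0.104^0.1948 = 19 / 0.6434 = 29.53
A = (46/29.53)^(1/0.1948) ⇒ ln A = ln(1.558)/0.1948 = 2.2745
A = e^2.2745 ≈ 9.723 mi²

9.72 mi²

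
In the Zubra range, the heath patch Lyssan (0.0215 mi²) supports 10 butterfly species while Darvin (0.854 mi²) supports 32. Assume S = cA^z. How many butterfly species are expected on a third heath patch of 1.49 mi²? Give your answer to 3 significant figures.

38.2

z = ln(32/10) / ln(0.854/0.0215) = 1.1632 / 3.6819 = 0.3159
c = 10 / 0.0215^0.3159 = 10 / 0.2973 = 33.64
S₃ = 33.64 × 1.49^0.3159 = 33.64 × 1.134 ≈ 38.15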